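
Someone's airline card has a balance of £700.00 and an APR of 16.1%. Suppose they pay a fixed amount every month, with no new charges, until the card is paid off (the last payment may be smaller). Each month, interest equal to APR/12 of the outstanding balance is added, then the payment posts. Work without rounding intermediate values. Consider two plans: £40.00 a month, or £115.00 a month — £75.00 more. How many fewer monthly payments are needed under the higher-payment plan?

14 fewer payments

Monthly rate r = 16.1%/12 = 1.34167% = 0.0134167.
At £40.00/mo: n = ⌈−ln(1 − rB₀/P)/ln(1+r)⌉ = 21 payments (last £3.19); total interest = total paid − £700.00 = £103.19.
At £115.00/mo: 7 payments (last £45.31); total interest £35.31.
Payments saved = 21 − 7 = 14.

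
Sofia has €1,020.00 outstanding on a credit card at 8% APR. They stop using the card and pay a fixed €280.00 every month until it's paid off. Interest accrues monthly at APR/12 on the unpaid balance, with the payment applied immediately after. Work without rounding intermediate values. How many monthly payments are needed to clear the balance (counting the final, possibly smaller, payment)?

4 payments

Monthly rate r = 8%/12 = 0.666667% = 0.00666667.
Recurrence: B ← B·(1+r) − €280.00.
Month 1: interest €6.80; balance after payment €746.80.
Month 2: interest €4.98; balance after payment €471.78.
Month 3: interest €3.15; balance after payment €194.92.
Month 4: interest €1.30; balance after payment €0.00.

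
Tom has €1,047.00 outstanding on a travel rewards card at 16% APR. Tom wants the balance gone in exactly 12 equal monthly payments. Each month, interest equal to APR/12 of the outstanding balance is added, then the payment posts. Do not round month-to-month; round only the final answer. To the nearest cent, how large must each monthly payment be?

Monthly rate r = 16%/12 = 1.33333% = 0.0133333.
Level-payment amortization: P = B₀·r / (1 − (1+r)^(−n)) = 1047.00·0.0133333 / (1 − 1.01333^(−12)).
Denominator 1 − (1+r)^(−12) = 0.146954781.
P = 13.96 / 0.146954781 ≈ 95.00.

€95.00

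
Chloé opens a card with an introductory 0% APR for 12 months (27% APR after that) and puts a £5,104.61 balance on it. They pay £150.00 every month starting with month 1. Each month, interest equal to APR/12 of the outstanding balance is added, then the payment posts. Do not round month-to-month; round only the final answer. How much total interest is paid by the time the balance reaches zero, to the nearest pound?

£1,311

Promo months 1–12 at r₀ = 0%/12 = 0; months 13+ at r₁ = 27%/12 = 0.0225.
After month 12 (no interest yet): B = £5,104.61 − 12·£150.00 = £3,304.61.
Then at r₁ with £150.00/mo: n₂ = −ln(1 − r₁·B/P)/ln(1+r₁) ≈ 30.77 → 31 more payments.
Total paid = 42·£150.00 + £115.23 = £6,415.23; interest = £6,415.23 − £5,104.61 = £1,310.62.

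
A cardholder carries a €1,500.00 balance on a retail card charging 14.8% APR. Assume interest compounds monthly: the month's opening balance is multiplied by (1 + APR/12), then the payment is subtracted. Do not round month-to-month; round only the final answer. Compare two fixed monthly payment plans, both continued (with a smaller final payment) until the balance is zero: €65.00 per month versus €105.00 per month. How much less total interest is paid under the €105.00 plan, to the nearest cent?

€115.84

Monthly rate r = 14.8%/12 = 1.23333% = 0.0123333.
At €65.00/mo: n = ⌈−ln(1 − rB₀/P)/ln(1+r)⌉ = 28 payments (last €21.15); total interest = total paid − €1,500.00 = €276.15.
At €105.00/mo: 16 payments (last €85.31); total interest €160.31.
Interest saved = €276.15 − €160.31 = €115.84.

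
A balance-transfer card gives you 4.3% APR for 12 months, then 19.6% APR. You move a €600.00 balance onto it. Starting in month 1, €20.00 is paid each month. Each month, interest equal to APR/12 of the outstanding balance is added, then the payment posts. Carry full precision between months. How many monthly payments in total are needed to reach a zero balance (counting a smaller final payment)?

36 payments

Promo months 1–12 at r₀ = 4.3%/12 = 0.00358333; months 13+ at r₁ = 19.6%/12 = 0.0163333.
After month 12: iterate B ← B·(1+r₀) − €20.00 for 12 months → €381.53.
Then at r₁ with €20.00/mo: n₂ = −ln(1 − r₁·B/P)/ln(1+r₁) ≈ 23.04 → 24 more payments.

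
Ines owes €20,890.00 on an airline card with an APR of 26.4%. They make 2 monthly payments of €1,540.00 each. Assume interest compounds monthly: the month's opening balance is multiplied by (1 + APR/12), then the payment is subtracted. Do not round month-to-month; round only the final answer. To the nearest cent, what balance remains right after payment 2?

€18,705.39

Monthly rate r = 26.4%/12 = 2.2% = 0.022.
Each month: B ← B·(1+r) − €1,540.00.
Month 1: interest €459.58; balance after payment €19,809.58.
Month 2: interest €435.81; balance after payment €18,705.39.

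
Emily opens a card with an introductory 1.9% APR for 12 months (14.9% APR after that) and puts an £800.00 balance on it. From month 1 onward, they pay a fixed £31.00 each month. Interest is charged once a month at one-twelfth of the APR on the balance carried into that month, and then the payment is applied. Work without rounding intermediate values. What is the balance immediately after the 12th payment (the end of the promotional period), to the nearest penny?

£440.08

Promo months 1–12 at r₀ = 1.9%/12 = 0.00158333; months 13+ at r₁ = 14.9%/12 = 0.0124167.
After month 12: iterate B ← B·(1+r₀) − £31.00 for 12 months → £440.08.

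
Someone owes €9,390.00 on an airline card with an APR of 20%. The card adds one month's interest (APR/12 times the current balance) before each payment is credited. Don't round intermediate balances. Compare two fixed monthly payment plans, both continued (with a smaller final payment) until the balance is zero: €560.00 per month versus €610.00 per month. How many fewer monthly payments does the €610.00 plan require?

2 fewer payments

Monthly rate r = 20%/12 = 1.66667% = 0.0166667.
At €560.00/mo: n = ⌈−ln(1 − rB₀/P)/ln(1+r)⌉ = 20 payments (last €464.92); total interest = total paid − €9,390.00 = €1,714.92.
At €610.00/mo: 18 payments (last €571.05); total interest €1,551.05.
Payments saved = 20 − 18 = 2.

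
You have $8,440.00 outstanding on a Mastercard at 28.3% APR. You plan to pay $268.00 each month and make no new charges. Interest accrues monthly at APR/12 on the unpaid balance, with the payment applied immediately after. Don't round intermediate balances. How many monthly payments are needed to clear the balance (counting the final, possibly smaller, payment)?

Monthly rate r = 28.3%/12 = 2.35833% = 0.0235833.
Recurrence: B ← B·(1+r) − $268.00.
Month 1: interest $199.04; balance after payment $8,371.04.
Month 2: interest $197.42; balance after payment $8,300.46.
Closed form: n = −ln(1 − rB₀/P)/ln(1+r) = −ln(0.2573)/ln(1.02358) ≈ 58.238, so the balance reaches zero during payment 59.

59 payments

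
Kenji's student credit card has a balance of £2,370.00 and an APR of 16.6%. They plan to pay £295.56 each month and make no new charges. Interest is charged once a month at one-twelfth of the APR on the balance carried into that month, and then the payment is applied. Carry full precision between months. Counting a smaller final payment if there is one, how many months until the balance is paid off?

Monthly rate r = 16.6%/12 = 1.38333% = 0.0138333.
Recurrence: B ← B·(1+r) − £295.56.
Month 1: interest £32.79; balance after payment £2,107.22.
Month 2: interest £29.15; balance after payment £1,840.81.
Closed form: n = −ln(1 − rB₀/P)/ln(1+r) = −ln(0.88907)/ln(1.01383) ≈ 8.558, so the balance reaches zero during payment 9.

9 payments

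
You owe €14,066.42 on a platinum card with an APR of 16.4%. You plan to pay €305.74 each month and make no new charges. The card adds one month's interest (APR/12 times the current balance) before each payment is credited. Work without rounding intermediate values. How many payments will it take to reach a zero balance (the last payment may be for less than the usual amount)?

74 payments

Monthly rate r = 16.4%/12 = 1.36667% = 0.0136667.
Recurrence: B ← B·(1+r) − €305.74.
Month 1: interest €192.24; balance after payment €13,952.92.
Month 2: interest €190.69; balance after payment €13,837.87.
Closed form: n = −ln(1 − rB₀/P)/ln(1+r) = −ln(0.37123)/ln(1.01367) ≈ 73.002, so the balance reaches zero during payment 74.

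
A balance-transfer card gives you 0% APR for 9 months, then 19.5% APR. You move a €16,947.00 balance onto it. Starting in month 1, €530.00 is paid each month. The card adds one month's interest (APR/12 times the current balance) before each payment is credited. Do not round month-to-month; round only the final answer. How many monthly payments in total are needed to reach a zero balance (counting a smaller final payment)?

Promo months 1–9 at r₀ = 0%/12 = 0; months 10+ at r₁ = 19.5%/12 = 0.01625.
After month 9 (no interest yet): B = €16,947.00 − 9·€530.00 = €12,177.00.
Then at r₁ with €530.00/mo: n₂ = −ln(1 − r₁·B/P)/ln(1+r₁) ≈ 28.99 → 29 more payments.

38 payments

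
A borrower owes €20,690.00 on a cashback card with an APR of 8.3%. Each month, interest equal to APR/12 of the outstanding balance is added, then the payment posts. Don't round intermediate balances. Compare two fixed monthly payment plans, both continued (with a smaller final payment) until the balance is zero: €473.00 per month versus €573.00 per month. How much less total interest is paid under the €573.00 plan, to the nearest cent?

€838.94

Monthly rate r = 8.3%/12 = 0.691667% = 0.00691667.
At €473.00/mo: n = ⌈−ln(1 − rB₀/P)/ln(1+r)⌉ = 53 payments (last €130.36); total interest = total paid − €20,690.00 = €4,036.36.
At €573.00/mo: 42 payments (last €394.42); total interest €3,197.42.
Interest saved = €4,036.36 − €3,197.42 = €838.94.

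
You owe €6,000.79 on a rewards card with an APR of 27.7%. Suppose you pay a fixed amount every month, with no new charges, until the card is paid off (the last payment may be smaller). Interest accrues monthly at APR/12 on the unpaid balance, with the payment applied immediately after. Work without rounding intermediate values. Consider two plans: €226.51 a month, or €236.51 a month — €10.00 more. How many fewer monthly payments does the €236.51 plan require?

Monthly rate r = 27.7%/12 = 2.30833% = 0.0230833.
At €226.51/mo: n = ⌈−ln(1 − rB₀/P)/ln(1+r)⌉ = 42 payments (last €98.77); total interest = total paid − €6,000.79 = €3,384.89.
At €236.51/mo: 39 payments (last €144.81); total interest €3,131.40.
Payments saved = 42 − 39 = 3.

3 fewer payments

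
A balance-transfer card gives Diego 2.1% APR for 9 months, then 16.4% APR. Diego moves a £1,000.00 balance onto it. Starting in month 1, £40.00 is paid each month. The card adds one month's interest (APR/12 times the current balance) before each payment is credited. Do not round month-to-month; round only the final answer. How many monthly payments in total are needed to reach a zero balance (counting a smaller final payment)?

28 months

Promo months 1–9 at r₀ = 2.1%/12 = 0.00175; months 10+ at r₁ = 16.4%/12 = 0.0136667.
After month 9: iterate B ← B·(1+r₀) − £40.00 for 9 months → £653.33.
Then at r₁ with £40.00/mo: n₂ = −ln(1 − r₁·B/P)/ln(1+r₁) ≈ 18.61 → 19 more payments.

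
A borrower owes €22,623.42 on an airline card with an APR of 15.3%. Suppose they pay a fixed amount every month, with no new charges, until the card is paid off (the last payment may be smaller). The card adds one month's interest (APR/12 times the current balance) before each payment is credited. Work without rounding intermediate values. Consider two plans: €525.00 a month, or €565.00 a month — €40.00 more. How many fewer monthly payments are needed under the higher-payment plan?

Monthly rate r = 15.3%/12 = 1.275% = 0.01275.
At €525.00/mo: n = ⌈−ln(1 − rB₀/P)/ln(1+r)⌉ = 63 payments (last €486.29); total interest = total paid − €22,623.42 = €10,412.87.
At €565.00/mo: 57 payments (last €221.26); total interest €9,237.84.
Payments saved = 63 − 57 = 6.

6 fewer payments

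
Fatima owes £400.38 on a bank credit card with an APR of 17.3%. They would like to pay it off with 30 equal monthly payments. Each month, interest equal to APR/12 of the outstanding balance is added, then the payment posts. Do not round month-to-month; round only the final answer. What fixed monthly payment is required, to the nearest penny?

£16.53

Monthly rate r = 17.3%/12 = 1.44167% = 0.0144167.
Level-payment amortization: P = B₀·r / (1 − (1+r)^(−n)) = 400.38·0.0144167 / (1 − 1.01442^(−30)).
Denominator 1 − (1+r)^(−30) = 0.349108319.
P = 5.77215 / 0.349108319 ≈ 16.53.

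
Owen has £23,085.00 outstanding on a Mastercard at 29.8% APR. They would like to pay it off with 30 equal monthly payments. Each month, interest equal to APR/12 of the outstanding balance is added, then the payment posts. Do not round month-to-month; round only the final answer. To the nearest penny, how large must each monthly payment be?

£1,100.50

Monthly rate r = 29.8%/12 = 2.48333% = 0.0248333.
Level-payment amortization: P = B₀·r / (1 − (1+r)^(−n)) = 23085.00·0.0248333 / (1 − 1.02483^(−30)).
Denominator 1 − (1+r)^(−30) = 0.520925869.
P = 573.278 / 0.520925869 ≈ 1100.50.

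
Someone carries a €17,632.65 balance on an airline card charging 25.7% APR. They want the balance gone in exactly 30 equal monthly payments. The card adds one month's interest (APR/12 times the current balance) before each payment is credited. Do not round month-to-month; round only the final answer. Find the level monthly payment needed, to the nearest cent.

€802.72

Monthly rate r = 25.7%/12 = 2.14167% = 0.0214167.
Level-payment amortization: P = B₀·r / (1 − (1+r)^(−n)) = 17632.65·0.0214167 / (1 − 1.02142^(−30)).
Denominator 1 − (1+r)^(−30) = 0.470444115.
P = 377.633 / 0.470444115 ≈ 802.72.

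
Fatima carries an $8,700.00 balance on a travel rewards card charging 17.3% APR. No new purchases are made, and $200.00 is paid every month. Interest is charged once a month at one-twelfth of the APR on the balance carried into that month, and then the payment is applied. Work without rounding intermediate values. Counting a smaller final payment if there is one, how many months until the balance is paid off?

69 months

Monthly rate r = 17.3%/12 = 1.44167% = 0.0144167.
Recurrence: B ← B·(1+r) − $200.00.
Month 1: interest $125.43; balance after payment $8,625.42.
Month 2: interest $124.35; balance after payment $8,549.77.
Closed form: n = −ln(1 − rB₀/P)/ln(1+r) = −ln(0.37287)/ln(1.01442) ≈ 68.921, so the balance reaches zero during payment 69.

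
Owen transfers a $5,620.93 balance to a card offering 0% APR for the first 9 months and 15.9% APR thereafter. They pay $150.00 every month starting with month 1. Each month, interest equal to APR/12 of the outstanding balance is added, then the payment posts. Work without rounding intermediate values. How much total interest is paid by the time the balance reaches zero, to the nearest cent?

$1,126.44

Promo months 1–9 at r₀ = 0%/12 = 0; months 10+ at r₁ = 15.9%/12 = 0.01325.
After month 9 (no interest yet): B = $5,620.93 − 9·$150.00 = $4,270.93.
Then at r₁ with $150.00/mo: n₂ = −ln(1 − r₁·B/P)/ln(1+r₁) ≈ 35.98 → 36 more payments.
Total paid = 44·$150.00 + $147.37 = $6,747.37; interest = $6,747.37 − $5,620.93 = $1,126.44.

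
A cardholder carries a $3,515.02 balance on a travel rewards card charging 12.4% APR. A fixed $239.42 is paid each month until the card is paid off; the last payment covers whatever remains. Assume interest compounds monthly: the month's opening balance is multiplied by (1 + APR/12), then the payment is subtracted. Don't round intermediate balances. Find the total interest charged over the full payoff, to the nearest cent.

Monthly rate r = 12.4%/12 = 1.03333% = 0.0103333.
Payoff takes n = ⌈−ln(1 − rB₀/P)/ln(1+r)⌉ = ⌈16.004⌉ = 17 payments; the last is $1.06.
Total paid = 16·$239.42 + $1.06 = $3,831.78.
Total interest = total paid − principal = $3,831.78 − $3,515.02 = $316.76.

$316.76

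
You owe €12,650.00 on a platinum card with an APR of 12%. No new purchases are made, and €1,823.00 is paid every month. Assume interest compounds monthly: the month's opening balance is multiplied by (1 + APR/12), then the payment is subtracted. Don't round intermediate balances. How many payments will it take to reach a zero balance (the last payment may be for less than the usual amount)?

8 payments

Monthly rate r = 12%/12 = 1% = 0.01.
Recurrence: B ← B·(1+r) − €1,823.00.
Month 1: interest €126.50; balance after payment €10,953.50.
Month 2: interest €109.53; balance after payment €9,240.03.
Closed form: n = −ln(1 − rB₀/P)/ln(1+r) = −ln(0.93061)/ln(1.01) ≈ 7.228, so the balance reaches zero during payment 8.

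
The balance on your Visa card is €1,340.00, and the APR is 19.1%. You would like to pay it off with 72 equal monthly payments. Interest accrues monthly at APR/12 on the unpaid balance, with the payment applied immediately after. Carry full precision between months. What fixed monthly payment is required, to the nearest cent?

Monthly rate r = 19.1%/12 = 1.59167% = 0.0159167.
Level-payment amortization: P = B₀·r / (1 − (1+r)^(−n)) = 1340.00·0.0159167 / (1 − 1.01592^(−72)).
Denominator 1 − (1+r)^(−72) = 0.679212184.
P = 21.3283 / 0.679212184 ≈ 31.40.

€31.40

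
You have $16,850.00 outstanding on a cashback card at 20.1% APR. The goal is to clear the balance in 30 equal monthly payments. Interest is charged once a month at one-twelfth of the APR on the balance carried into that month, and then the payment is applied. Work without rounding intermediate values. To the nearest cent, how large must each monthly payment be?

Monthly rate r = 20.1%/12 = 1.675% = 0.01675.
Level-payment amortization: P = B₀·r / (1 − (1+r)^(−n)) = 16850.00·0.01675 / (1 − 1.01675^(−30)).
Denominator 1 − (1+r)^(−30) = 0.392460432.
P = 282.238 / 0.392460432 ≈ 719.15.

$719.15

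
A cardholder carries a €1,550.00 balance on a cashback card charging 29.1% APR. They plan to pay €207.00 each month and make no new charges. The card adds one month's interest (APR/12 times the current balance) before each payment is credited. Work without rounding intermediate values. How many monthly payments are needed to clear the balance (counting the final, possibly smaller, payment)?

9 months

Monthly rate r = 29.1%/12 = 2.425% = 0.02425.
Recurrence: B ← B·(1+r) − €207.00.
Month 1: interest €37.59; balance after payment €1,380.59.
Month 2: interest €33.48; balance after payment €1,207.07.
Closed form: n = −ln(1 − rB₀/P)/ln(1+r) = −ln(0.81842)/ln(1.02425) ≈ 8.363, so the balance reaches zero during payment 9.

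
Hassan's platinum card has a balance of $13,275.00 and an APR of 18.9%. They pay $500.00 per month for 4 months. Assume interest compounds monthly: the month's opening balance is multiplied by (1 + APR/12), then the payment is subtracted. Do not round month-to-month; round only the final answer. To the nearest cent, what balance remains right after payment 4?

Monthly rate r = 18.9%/12 = 1.575% = 0.01575.
Each month: B ← B·(1+r) − $500.00.
Month 1: interest $209.08; balance after payment $12,984.08.
Month 2: interest $204.50; balance after payment $12,688.58.
Month 3: interest $199.85; balance after payment $12,388.43.
Month 4: interest $195.12; balance after payment $12,083.54.

$12,083.54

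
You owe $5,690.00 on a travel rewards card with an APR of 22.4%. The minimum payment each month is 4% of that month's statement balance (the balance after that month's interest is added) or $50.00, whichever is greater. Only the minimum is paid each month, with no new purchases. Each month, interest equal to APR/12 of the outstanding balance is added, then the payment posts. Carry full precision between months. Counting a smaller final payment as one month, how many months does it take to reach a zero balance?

102 months

Monthly rate r = 22.4%/12 = 1.86667% = 0.0186667.
While 4% of the post-interest balance exceeds $50.00, each month B ← (B·(1+r))·(1 − 0.04), i.e. B shrinks by the factor (1+r)·0.96 = 0.97792.
This holds for months 1–69. Entering month 70 the balance is $1,219.11; 4% of the post-interest balance is now below $50.00, so the flat $50.00 minimum applies from here.
From month 70 a fixed $50.00 at rate r clears $1,219.11 in 33 more payments. Total: 69 + 33 = 102 months.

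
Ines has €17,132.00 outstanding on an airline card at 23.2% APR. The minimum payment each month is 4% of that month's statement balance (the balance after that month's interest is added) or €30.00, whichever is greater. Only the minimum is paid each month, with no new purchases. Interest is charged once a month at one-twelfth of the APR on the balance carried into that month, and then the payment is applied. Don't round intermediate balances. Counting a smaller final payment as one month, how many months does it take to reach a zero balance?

Monthly rate r = 23.2%/12 = 1.93333% = 0.0193333.
While 4% of the post-interest balance exceeds €30.00, each month B ← (B·(1+r))·(1 − 0.04), i.e. B shrinks by the factor (1+r)·0.96 = 0.97856.
This holds for months 1–146. Entering month 147 the balance is €723.73; 4% of the post-interest balance is now below €30.00, so the flat €30.00 minimum applies from here.
From month 147 a fixed €30.00 at rate r clears €723.73 in 33 more payments. Total: 146 + 33 = 179 months.

179 months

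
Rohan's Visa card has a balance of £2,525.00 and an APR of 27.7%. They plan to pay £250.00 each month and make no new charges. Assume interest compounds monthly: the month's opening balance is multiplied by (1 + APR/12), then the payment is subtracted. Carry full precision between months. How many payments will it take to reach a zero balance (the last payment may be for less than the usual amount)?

12 payments

Monthly rate r = 27.7%/12 = 2.30833% = 0.0230833.
Recurrence: B ← B·(1+r) − £250.00.
Month 1: interest £58.29; balance after payment £2,333.29.
Month 2: interest £53.86; balance after payment £2,137.15.
Closed form: n = −ln(1 − rB₀/P)/ln(1+r) = −ln(0.76686)/ln(1.02308) ≈ 11.632, so the balance reaches zero during payment 12.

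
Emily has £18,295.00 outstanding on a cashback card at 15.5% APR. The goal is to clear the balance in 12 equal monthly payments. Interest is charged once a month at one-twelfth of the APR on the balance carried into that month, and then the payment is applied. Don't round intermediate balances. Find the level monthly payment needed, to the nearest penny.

£1,655.60

Monthly rate r = 15.5%/12 = 1.29167% = 0.0129167.
Level-payment amortization: P = B₀·r / (1 − (1+r)^(−n)) = 18295.00·0.0129167 / (1 − 1.01292^(−12)).
Denominator 1 − (1+r)^(−12) = 0.142734405.
P = 236.31 / 0.142734405 ≈ 1655.60.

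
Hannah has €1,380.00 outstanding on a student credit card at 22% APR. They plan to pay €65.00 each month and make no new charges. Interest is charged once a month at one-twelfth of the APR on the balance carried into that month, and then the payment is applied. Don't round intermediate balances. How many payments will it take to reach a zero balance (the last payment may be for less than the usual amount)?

Monthly rate r = 22%/12 = 1.83333% = 0.0183333.
Recurrence: B ← B·(1+r) − €65.00.
Month 1: interest €25.30; balance after payment €1,340.30.
Month 2: interest €24.57; balance after payment €1,299.87.
Closed form: n = −ln(1 − rB₀/P)/ln(1+r) = −ln(0.61077)/ln(1.01833) ≈ 27.139, so the balance reaches zero during payment 28.

28 months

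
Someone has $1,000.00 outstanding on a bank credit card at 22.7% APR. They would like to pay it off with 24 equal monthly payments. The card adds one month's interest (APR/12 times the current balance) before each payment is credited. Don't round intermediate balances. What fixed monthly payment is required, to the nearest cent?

Monthly rate r = 22.7%/12 = 1.89167% = 0.0189167.
Level-payment amortization: P = B₀·r / (1 − (1+r)^(−n)) = 1000.00·0.0189167 / (1 − 1.01892^(−24)).
Denominator 1 − (1+r)^(−24) = 0.362218361.
P = 18.9167 / 0.362218361 ≈ 52.22.

$52.22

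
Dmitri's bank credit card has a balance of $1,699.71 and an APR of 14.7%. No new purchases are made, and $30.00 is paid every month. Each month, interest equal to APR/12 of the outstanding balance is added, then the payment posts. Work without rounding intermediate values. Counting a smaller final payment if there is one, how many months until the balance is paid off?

Monthly rate r = 14.7%/12 = 1.225% = 0.01225.
Recurrence: B ← B·(1+r) − $30.00.
Month 1: interest $20.82; balance after payment $1,690.53.
Month 2: interest $20.71; balance after payment $1,681.24.
Closed form: n = −ln(1 − rB₀/P)/ln(1+r) = −ln(0.30595)/ln(1.01225) ≈ 97.271, so the balance reaches zero during payment 98.

98 months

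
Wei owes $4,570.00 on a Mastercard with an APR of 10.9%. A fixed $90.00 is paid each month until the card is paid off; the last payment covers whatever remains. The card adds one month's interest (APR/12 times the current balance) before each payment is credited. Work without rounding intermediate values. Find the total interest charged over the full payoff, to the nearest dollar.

Monthly rate r = 10.9%/12 = 0.908333% = 0.00908333.
Payoff takes n = ⌈−ln(1 − rB₀/P)/ln(1+r)⌉ = ⌈68.397⌉ = 69 payments; the last is $35.84.
Total paid = 68·$90.00 + $35.84 = $6,155.84.
Total interest = total paid − principal = $6,155.84 − $4,570.00 = $1,585.84.

$1,586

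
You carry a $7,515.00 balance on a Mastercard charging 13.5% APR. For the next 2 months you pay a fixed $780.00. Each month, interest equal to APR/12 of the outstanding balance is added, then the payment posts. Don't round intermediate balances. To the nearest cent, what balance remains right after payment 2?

$6,116.26

Monthly rate r = 13.5%/12 = 1.125% = 0.01125.
Each month: B ← B·(1+r) − $780.00.
Month 1: interest $84.54; balance after payment $6,819.54.
Month 2: interest $76.72; balance after payment $6,116.26.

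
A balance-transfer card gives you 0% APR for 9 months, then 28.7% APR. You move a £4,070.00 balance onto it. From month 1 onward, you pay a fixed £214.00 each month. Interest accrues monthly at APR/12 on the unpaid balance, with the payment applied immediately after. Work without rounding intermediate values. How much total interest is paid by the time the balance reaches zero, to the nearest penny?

Promo months 1–9 at r₀ = 0%/12 = 0; months 10+ at r₁ = 28.7%/12 = 0.0239167.
After month 9 (no interest yet): B = £4,070.00 − 9·£214.00 = £2,144.00.
Then at r₁ with £214.00/mo: n₂ = −ln(1 − r₁·B/P)/ln(1+r₁) ≈ 11.59 → 12 more payments.
Total paid = 20·£214.00 + £126.85 = £4,406.85; interest = £4,406.85 − £4,070.00 = £336.85.

£336.85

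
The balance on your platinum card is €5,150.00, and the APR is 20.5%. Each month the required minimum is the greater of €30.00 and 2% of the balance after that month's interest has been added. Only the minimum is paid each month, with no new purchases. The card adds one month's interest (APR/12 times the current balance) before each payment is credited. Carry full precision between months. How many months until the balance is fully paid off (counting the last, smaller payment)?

Monthly rate r = 20.5%/12 = 1.70833% = 0.0170833.
While 2% of the post-interest balance exceeds €30.00, each month B ← (B·(1+r))·(1 − 0.02), i.e. B shrinks by the factor (1+r)·0.98 = 0.99674.
This holds for months 1–384. Entering month 385 the balance is €1,470.72; 2% of the post-interest balance is now below €30.00, so the flat €30.00 minimum applies from here.
From month 385 a fixed €30.00 at rate r clears €1,470.72 in 108 more payments. Total: 384 + 108 = 492 months.

492 months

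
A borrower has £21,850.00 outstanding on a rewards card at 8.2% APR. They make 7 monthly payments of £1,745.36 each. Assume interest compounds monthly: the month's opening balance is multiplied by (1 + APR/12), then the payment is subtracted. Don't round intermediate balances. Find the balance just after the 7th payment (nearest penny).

£10,445.98

Monthly rate r = 8.2%/12 = 0.683333% = 0.00683333.
Each month: B ← B·(1+r) − £1,745.36.
Month 1: interest £149.31; balance after payment £20,253.95.
Month 2: interest £138.40; balance after payment £18,646.99.
Month 3: interest £127.42; balance after payment £17,029.05.
Month 4: interest £116.37; balance after payment £15,400.06.
Month 5: interest £105.23; balance after payment £13,759.93.
Month 6: interest £94.03; balance after payment £12,108.60.
Month 7: interest £82.74; balance after payment £10,445.98.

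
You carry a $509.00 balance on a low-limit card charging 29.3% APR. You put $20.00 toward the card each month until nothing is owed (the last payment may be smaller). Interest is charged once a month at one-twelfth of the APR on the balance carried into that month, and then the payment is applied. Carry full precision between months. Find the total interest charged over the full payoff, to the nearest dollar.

Monthly rate r = 29.3%/12 = 2.44167% = 0.0244167.
Payoff takes n = ⌈−ln(1 − rB₀/P)/ln(1+r)⌉ = ⌈40.263⌉ = 41 payments; the last is $5.31.
Total paid = 40·$20.00 + $5.31 = $805.31.
Total interest = total paid − principal = $805.31 − $509.00 = $296.31.

$296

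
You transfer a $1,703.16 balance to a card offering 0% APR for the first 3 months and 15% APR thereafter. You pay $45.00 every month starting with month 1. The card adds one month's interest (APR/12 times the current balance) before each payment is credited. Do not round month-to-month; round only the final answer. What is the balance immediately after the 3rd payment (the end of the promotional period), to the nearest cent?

Promo months 1–3 at r₀ = 0%/12 = 0; months 4+ at r₁ = 15%/12 = 0.0125.
After month 3 (no interest yet): B = $1,703.16 − 3·$45.00 = $1,568.16.

$1,568.16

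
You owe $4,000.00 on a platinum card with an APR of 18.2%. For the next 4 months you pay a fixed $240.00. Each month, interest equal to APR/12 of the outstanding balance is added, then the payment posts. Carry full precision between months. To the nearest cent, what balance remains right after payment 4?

$3,266.18

Monthly rate r = 18.2%/12 = 1.51667% = 0.0151667.
Each month: B ← B·(1+r) − $240.00.
Month 1: interest $60.67; balance after payment $3,820.67.
Month 2: interest $57.95; balance after payment $3,638.61.
Month 3: interest $55.19; balance after payment $3,453.80.
Month 4: interest $52.38; balance after payment $3,266.18.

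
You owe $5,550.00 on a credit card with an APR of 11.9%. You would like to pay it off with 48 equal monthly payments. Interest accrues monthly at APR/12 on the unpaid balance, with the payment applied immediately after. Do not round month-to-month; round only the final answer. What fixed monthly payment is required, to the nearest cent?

Monthly rate r = 11.9%/12 = 0.991667% = 0.00991667.
Level-payment amortization: P = B₀·r / (1 − (1+r)^(−n)) = 5550.00·0.00991667 / (1 − 1.00992^(−48)).
Denominator 1 − (1+r)^(−48) = 0.377278146.
P = 55.0375 / 0.377278146 ≈ 145.88.

$145.88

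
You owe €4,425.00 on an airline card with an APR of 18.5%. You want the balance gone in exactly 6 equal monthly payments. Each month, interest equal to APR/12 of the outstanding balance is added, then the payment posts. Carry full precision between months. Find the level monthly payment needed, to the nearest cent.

Monthly rate r = 18.5%/12 = 1.54167% = 0.0154167.
Level-payment amortization: P = B₀·r / (1 − (1+r)^(−n)) = 4425.00·0.0154167 / (1 − 1.01542^(−6)).
Denominator 1 − (1+r)^(−6) = 0.0877071416.
P = 68.2188 / 0.0877071416 ≈ 777.80.

€777.80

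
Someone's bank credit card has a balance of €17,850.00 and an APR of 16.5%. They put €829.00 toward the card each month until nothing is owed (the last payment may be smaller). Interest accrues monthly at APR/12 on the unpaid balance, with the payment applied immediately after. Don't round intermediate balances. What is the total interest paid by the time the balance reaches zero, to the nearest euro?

Monthly rate r = 16.5%/12 = 1.375% = 0.01375.
Payoff takes n = ⌈−ln(1 − rB₀/P)/ln(1+r)⌉ = ⌈25.707⌉ = 26 payments; the last is €587.60.
Total paid = 25·€829.00 + €587.60 = €21,312.60.
Total interest = total paid − principal = €21,312.60 − €17,850.00 = €3,462.60.

€3,463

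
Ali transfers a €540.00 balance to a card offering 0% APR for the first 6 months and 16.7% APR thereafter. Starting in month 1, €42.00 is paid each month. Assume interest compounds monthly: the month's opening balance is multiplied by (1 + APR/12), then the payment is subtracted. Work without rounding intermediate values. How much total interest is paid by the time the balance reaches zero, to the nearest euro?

Promo months 1–6 at r₀ = 0%/12 = 0; months 7+ at r₁ = 16.7%/12 = 0.0139167.
After month 6 (no interest yet): B = €540.00 − 6·€42.00 = €288.00.
Then at r₁ with €42.00/mo: n₂ = −ln(1 − r₁·B/P)/ln(1+r₁) ≈ 7.26 → 8 more payments.
Total paid = 13·€42.00 + €10.84 = €556.84; interest = €556.84 − €540.00 = €16.84.

€17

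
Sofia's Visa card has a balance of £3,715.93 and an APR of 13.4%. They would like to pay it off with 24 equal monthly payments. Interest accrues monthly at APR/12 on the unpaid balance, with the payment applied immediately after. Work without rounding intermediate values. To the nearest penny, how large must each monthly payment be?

Monthly rate r = 13.4%/12 = 1.11667% = 0.0111667.
Level-payment amortization: P = B₀·r / (1 − (1+r)^(−n)) = 3715.93·0.0111667 / (1 − 1.01117^(−24)).
Denominator 1 − (1+r)^(−24) = 0.233955268.
P = 41.4946 / 0.233955268 ≈ 177.36.

£177.36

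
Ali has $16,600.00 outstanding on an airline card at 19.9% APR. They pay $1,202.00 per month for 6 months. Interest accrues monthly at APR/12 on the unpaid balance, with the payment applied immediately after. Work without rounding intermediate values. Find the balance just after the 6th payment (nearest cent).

$10,804.02

Monthly rate r = 19.9%/12 = 1.65833% = 0.0165833.
Each month: B ← B·(1+r) − $1,202.00.
Month 1: interest $275.28; balance after payment $15,673.28.
Month 2: interest $259.92; balance after payment $14,731.20.
Month 3: interest $244.29; balance after payment $13,773.49.
Month 4: interest $228.41; balance after payment $12,799.90.
Month 5: interest $212.27; balance after payment $11,810.17.
Month 6: interest $195.85; balance after payment $10,804.02.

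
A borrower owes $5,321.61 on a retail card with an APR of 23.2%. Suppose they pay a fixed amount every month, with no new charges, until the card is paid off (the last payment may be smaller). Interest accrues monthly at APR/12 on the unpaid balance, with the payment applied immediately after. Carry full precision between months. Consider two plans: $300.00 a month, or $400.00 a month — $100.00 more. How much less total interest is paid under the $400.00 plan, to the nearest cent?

$367.93

Monthly rate r = 23.2%/12 = 1.93333% = 0.0193333.
At $300.00/mo: n = ⌈−ln(1 − rB₀/P)/ln(1+r)⌉ = 22 payments (last $280.10); total interest = total paid − $5,321.61 = $1,258.49.
At $400.00/mo: 16 payments (last $212.17); total interest $890.56.
Interest saved = $1,258.49 − $890.56 = $367.93.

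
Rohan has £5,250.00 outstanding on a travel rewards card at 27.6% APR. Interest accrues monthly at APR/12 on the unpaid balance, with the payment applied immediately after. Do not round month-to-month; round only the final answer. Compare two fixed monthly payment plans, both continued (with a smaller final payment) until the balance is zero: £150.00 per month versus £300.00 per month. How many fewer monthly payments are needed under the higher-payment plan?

49 fewer payments

Monthly rate r = 27.6%/12 = 2.3% = 0.023.
At £150.00/mo: n = ⌈−ln(1 − rB₀/P)/ln(1+r)⌉ = 72 payments (last £133.76); total interest = total paid − £5,250.00 = £5,533.76.
At £300.00/mo: 23 payments (last £195.14); total interest £1,545.14.
Payments saved = 72 − 23 = 49.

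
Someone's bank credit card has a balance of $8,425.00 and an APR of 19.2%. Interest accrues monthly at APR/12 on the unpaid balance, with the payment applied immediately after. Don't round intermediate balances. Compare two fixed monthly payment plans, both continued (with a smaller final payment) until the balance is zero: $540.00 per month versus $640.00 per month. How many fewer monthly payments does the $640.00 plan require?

Monthly rate r = 19.2%/12 = 1.6% = 0.016.
At $540.00/mo: n = ⌈−ln(1 − rB₀/P)/ln(1+r)⌉ = 19 payments (last $50.30); total interest = total paid − $8,425.00 = $1,345.30.
At $640.00/mo: 15 payments (last $576.49); total interest $1,111.49.
Payments saved = 19 − 15 = 4.

4 fewer payments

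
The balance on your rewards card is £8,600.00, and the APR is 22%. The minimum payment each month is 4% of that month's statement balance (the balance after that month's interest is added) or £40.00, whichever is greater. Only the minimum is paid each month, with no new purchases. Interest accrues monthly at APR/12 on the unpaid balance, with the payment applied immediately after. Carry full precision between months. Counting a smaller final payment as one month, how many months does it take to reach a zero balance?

Monthly rate r = 22%/12 = 1.83333% = 0.0183333.
While 4% of the post-interest balance exceeds £40.00, each month B ← (B·(1+r))·(1 − 0.04), i.e. B shrinks by the factor (1+r)·0.96 = 0.9776.
This holds for months 1–96. Entering month 97 the balance is £977.18; 4% of the post-interest balance is now below £40.00, so the flat £40.00 minimum applies from here.
From month 97 a fixed £40.00 at rate r clears £977.18 in 33 more payments. Total: 96 + 33 = 129 months.

129 months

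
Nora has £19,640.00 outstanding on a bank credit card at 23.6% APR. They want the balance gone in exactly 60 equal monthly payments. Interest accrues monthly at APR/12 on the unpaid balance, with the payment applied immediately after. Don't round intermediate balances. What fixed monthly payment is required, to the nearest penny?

£560.45

Monthly rate r = 23.6%/12 = 1.96667% = 0.0196667.
Level-payment amortization: P = B₀·r / (1 − (1+r)^(−n)) = 19640.00·0.0196667 / (1 − 1.01967^(−60)).
Denominator 1 − (1+r)^(−60) = 0.68918164.
P = 386.253 / 0.68918164 ≈ 560.45.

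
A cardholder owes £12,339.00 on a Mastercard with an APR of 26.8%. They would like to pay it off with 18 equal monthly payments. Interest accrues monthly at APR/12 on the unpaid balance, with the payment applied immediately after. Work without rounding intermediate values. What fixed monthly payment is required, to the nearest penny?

£840.02

Monthly rate r = 26.8%/12 = 2.23333% = 0.0223333.
Level-payment amortization: P = B₀·r / (1 − (1+r)^(−n)) = 12339.00·0.0223333 / (1 − 1.02233^(−18)).
Denominator 1 − (1+r)^(−18) = 0.328053622.
P = 275.571 / 0.328053622 ≈ 840.02.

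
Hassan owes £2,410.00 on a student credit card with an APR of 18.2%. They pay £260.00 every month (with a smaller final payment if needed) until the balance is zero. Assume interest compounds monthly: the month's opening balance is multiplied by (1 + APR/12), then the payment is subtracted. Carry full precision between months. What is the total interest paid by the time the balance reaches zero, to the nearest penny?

£206.93

Monthly rate r = 18.2%/12 = 1.51667% = 0.0151667.
Payoff takes n = ⌈−ln(1 − rB₀/P)/ln(1+r)⌉ = ⌈10.065⌉ = 11 payments; the last is £16.93.
Total paid = 10·£260.00 + £16.93 = £2,616.93.
Total interest = total paid − principal = £2,616.93 − £2,410.00 = £206.93.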